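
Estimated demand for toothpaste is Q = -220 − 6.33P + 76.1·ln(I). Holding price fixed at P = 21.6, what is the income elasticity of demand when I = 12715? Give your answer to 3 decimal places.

0.210

At P = 21.6, I = 12715: Q = 362.458.
Holding P constant, ∂Q/∂I = 76.1/I = 0.00598506.
η_I = (∂Q/∂I)·(I/Q) = 0.00598506 × (12715/362.458) = 0.210.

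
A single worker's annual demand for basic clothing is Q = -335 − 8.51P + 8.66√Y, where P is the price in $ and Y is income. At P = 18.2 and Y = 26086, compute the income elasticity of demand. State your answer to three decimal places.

0.770

At P = 18.2, Y = 26086: Q = 908.809.
Holding P constant, ∂Q/∂Y = 8.66/(2√Y) = 0.0268092.
η_Y = (∂Q/∂Y)·(Y/Q) = 0.0268092 × (26086/908.809) = 0.770.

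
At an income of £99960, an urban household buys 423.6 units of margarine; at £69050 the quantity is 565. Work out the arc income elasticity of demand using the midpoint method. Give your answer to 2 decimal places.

-0.78

ΔQ = 565 − 423.6 = 141.4; midpoint Q̄ = (423.6 + 565)/2 = 494.3.
ΔI = 69050 − 99960 = -30910; midpoint Ī = (99960 + 69050)/2 = 84505.
η = (ΔQ/Q̄) ÷ (ΔI/Ī) = (141.4/494.3) ÷ (-30910/84505) = -0.78.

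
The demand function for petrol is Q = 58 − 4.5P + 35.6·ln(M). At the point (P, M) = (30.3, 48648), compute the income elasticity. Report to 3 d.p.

At P = 30.3, M = 48648: Q = 305.858.
Holding P constant, ∂Q/∂M = 35.6/M = 0.000731788.
η_M = (∂Q/∂M)·(M/Q) = 0.000731788 × (48648/305.858) = 0.116.

0.116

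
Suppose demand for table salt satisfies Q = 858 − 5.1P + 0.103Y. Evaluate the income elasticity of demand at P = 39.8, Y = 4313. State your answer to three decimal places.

0.404

At P = 39.8, Y = 4313: Q = 1099.259.
Holding P constant, ∂Q/∂Y = 0.103.
η_Y = (∂Q/∂Y)·(Y/Q) = 0.103 × (4313/1099.259) = 0.404.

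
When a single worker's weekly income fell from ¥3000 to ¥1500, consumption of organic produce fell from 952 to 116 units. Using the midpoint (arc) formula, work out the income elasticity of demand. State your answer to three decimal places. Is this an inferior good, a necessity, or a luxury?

ΔQ = 116 − 952 = -836; midpoint Q̄ = (952 + 116)/2 = 534.
ΔI = 1500 − 3000 = -1500; midpoint Ī = (3000 + 1500)/2 = 2250.
η = (ΔQ/Q̄) ÷ (ΔI/Ī) = (-836/534) ÷ (-1500/2250) = 2.348.
η > 1 ⇒ luxury.

2.348 (luxury)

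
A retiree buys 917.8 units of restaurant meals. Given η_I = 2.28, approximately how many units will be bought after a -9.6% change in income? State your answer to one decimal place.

716.9

%ΔQ ≈ η × %ΔI = 2.28 × (-9.6%) = -21.888%.
New Q ≈ 917.8 × (1 − 0.21888) = 716.9.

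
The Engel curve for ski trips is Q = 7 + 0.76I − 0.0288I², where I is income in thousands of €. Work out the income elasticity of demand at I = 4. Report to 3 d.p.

0.221

At I = 4: Q = 9.5792.
dQ/dI = 0.76 − 0.0576I = 0.52960.
η = (dQ/dI)·(I/Q) = 0.52960 × (4/9.5792) = 0.221.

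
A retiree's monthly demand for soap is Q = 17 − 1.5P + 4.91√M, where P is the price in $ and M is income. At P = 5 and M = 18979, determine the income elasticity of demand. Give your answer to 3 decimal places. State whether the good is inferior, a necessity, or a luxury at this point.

0.493 (necessity)

At P = 5, M = 18979: Q = 685.923.
Holding P constant, ∂Q/∂M = 4.91/(2√M) = 0.0178203.
η_M = (∂Q/∂M)·(M/Q) = 0.0178203 × (18979/685.923) = 0.493.
Since 0 < η < 1, this is a necessity.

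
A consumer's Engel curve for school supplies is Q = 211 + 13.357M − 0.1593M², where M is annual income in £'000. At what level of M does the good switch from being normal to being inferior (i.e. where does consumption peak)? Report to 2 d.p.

dQ/dM = 13.357 − 0.3186M.
The good is inferior where dQ/dM < 0. Setting dQ/dM = 0 gives M = 13.357 / 0.3186 = 41.92.

41.92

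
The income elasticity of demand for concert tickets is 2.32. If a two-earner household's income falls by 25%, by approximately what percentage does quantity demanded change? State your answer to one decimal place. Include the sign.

-58.0%

%ΔQ ≈ η × %ΔI = 2.32 × (-25%) = -58.0%.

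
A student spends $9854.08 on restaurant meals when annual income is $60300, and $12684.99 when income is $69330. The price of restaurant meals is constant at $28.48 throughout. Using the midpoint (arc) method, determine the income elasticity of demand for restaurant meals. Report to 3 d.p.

With a constant price, Q₁ = 9854.08/28.48 = 346.000 and Q₂ = 12684.99/28.48 = 445.400 (equivalently, work directly with expenditure since P cancels).
Midpoint %ΔQ = (12684.99 − 9854.08)/11269.54 = 0.25120; midpoint %ΔI = (69330 − 60300)/64815 = 0.13932.
η = 0.25120 / 0.13932 = 1.803.

1.803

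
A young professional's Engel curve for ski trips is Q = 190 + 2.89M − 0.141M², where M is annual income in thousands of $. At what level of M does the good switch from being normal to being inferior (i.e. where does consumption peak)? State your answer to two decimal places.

dQ/dM = 2.89 − 0.282M.
The good is inferior where dQ/dM < 0. Setting dQ/dM = 0 gives M = 2.89 / 0.282 = 10.25.

10.25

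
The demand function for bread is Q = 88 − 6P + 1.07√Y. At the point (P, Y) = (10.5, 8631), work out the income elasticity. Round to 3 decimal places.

At P = 10.5, Y = 8631: Q = 124.406.
Holding P constant, ∂Q/∂Y = 1.07/(2√Y) = 0.00575868.
η_Y = (∂Q/∂Y)·(Y/Q) = 0.00575868 × (8631/124.406) = 0.400.

0.400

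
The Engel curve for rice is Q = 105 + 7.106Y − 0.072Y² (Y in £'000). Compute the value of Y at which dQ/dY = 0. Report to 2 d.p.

49.35

dQ/dY = 7.106 − 0.144Y.
The good is inferior where dQ/dY < 0. Setting dQ/dY = 0 gives Y = 7.106 / 0.144 = 49.35.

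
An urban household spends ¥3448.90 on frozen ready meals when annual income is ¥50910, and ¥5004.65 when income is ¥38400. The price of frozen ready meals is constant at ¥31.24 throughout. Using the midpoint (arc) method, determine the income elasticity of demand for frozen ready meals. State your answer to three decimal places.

With a constant price, Q₁ = 3448.90/31.24 = 110.400 and Q₂ = 5004.65/31.24 = 160.200 (equivalently, work directly with expenditure since P cancels).
Midpoint %ΔQ = (5004.65 − 3448.90)/4226.77 = 0.36807; midpoint %ΔI = (38400 − 50910)/44655 = -0.28015.
η = 0.36807 / -0.28015 = -1.314.

-1.314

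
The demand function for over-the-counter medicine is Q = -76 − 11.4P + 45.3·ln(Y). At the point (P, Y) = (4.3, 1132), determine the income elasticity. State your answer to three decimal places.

At P = 4.3, Y = 1132: Q = 193.518.
Holding P constant, ∂Q/∂Y = 45.3/Y = 0.0400177.
η_Y = (∂Q/∂Y)·(Y/Q) = 0.0400177 × (1132/193.518) = 0.234.

0.234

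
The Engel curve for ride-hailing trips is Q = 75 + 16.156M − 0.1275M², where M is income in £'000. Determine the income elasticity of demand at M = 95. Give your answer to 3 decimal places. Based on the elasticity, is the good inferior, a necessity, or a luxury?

-1.670 (inferior good)

At M = 95: Q = 459.1325.
dQ/dM = 16.156 − 0.255M = -8.06900.
η = (dQ/dM)·(M/Q) = -8.06900 × (95/459.1325) = -1.670.
η < 0 ⇒ inferior good.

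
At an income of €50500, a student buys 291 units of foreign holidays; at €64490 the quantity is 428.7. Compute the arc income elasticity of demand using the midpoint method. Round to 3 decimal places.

1.573

ΔQ = 428.7 − 291 = 137.7; midpoint Q̄ = (291 + 428.7)/2 = 359.85.
ΔI = 64490 − 50500 = 13990; midpoint Ī = (50500 + 64490)/2 = 57495.
η = (ΔQ/Q̄) ÷ (ΔI/Ī) = (137.7/359.85) ÷ (13990/57495) = 1.573.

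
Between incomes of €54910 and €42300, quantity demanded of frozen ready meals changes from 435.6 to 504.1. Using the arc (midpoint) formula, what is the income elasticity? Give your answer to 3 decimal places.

-0.562

ΔQ = 504.1 − 435.6 = 68.5; midpoint Q̄ = (435.6 + 504.1)/2 = 469.85.
ΔI = 42300 − 54910 = -12610; midpoint Ī = (54910 + 42300)/2 = 48605.
η = (ΔQ/Q̄) ÷ (ΔI/Ī) = (68.5/469.85) ÷ (-12610/48605) = -0.562.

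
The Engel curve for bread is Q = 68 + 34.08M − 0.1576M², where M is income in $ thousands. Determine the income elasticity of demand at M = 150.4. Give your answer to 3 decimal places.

-1.231

At M = 150.4: Q = 1628.6948.
dQ/dM = 34.08 − 0.3152M = -13.32608.
η = (dQ/dM)·(M/Q) = -13.32608 × (150.4/1628.6948) = -1.231.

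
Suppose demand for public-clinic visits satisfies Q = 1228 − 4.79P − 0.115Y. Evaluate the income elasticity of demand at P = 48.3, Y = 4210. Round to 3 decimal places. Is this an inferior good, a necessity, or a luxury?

-0.945 (inferior good)

At P = 48.3, Y = 4210: Q = 512.493.
Holding P constant, ∂Q/∂Y = −0.115.
η_Y = (∂Q/∂Y)·(Y/Q) = -0.115 × (4210/512.493) = -0.945.
Since η < 0, this is an inferior good.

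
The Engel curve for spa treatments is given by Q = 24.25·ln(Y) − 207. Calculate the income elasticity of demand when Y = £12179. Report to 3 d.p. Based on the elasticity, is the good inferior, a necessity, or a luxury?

1.148 (luxury)

At Y = 12179: Q = 21.131.
dQ/dY = 24.25/Y = 0.00199113 at this income.
η = (dQ/dY)·(Y/Q) = 0.00199113 × (12179/21.131) = 1.148.
Since η > 1, the good is a luxury.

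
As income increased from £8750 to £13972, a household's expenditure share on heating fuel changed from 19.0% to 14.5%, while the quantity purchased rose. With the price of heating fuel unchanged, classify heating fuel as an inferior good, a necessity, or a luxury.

necessity

Quantity rises but the budget share falls as income rises, so 0 < η < 1.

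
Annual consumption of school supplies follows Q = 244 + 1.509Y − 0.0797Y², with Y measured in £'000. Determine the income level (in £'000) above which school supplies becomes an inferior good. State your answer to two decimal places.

dQ/dY = 1.509 − 0.1594Y.
The good is inferior where dQ/dY < 0. Setting dQ/dY = 0 gives Y = 1.509 / 0.1594 = 9.47.

9.47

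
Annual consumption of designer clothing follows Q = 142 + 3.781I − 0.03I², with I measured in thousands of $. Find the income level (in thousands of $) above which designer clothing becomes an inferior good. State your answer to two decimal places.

63.02

dQ/dI = 3.781 − 0.06I.
The good is inferior where dQ/dI < 0. Setting dQ/dI = 0 gives I = 3.781 / 0.06 = 63.02.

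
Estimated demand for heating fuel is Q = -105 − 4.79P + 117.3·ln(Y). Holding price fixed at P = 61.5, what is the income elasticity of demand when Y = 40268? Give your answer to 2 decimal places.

At P = 61.5, Y = 40268: Q = 844.184.
Holding P constant, ∂Q/∂Y = 117.3/Y = 0.00291298.
η_Y = (∂Q/∂Y)·(Y/Q) = 0.00291298 × (40268/844.184) = 0.14.

0.14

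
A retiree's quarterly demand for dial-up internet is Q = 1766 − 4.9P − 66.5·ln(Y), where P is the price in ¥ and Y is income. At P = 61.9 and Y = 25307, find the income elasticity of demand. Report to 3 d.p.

-0.084

At P = 61.9, Y = 25307: Q = 788.457.
Holding P constant, ∂Q/∂Y = -66.5/Y = -0.00262773.
η_Y = (∂Q/∂Y)·(Y/Q) = -0.00262773 × (25307/788.457) = -0.084.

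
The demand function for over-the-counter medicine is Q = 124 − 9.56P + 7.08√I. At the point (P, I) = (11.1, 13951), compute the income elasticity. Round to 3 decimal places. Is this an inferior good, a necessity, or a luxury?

0.490 (necessity)

At P = 11.1, I = 13951: Q = 854.134.
Holding P constant, ∂Q/∂I = 7.08/(2√I) = 0.029971.
η_I = (∂Q/∂I)·(I/Q) = 0.029971 × (13951/854.134) = 0.490.
Since 0 < η < 1, this is a necessity.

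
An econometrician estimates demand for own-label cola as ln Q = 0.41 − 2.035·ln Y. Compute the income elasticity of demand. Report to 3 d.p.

In a log-linear demand, the coefficient on ln Y is the income elasticity.
So η = -2.035.

-2.035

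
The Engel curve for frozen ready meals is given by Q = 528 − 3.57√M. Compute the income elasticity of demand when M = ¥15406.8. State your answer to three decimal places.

-2.610

At M = 15406.8: Q = 84.877.
dQ/dM = -3.57/(2√M) = -0.0143808 at this income.
η = (dQ/dM)·(M/Q) = -0.0143808 × (15406.8/84.877) = -2.610.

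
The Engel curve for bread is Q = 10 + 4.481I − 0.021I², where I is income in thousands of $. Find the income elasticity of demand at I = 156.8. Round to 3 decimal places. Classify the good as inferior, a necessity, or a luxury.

-1.681 (inferior good)

At I = 156.8: Q = 196.3098.
dQ/dI = 4.481 − 0.042I = -2.10460.
η = (dQ/dI)·(I/Q) = -2.10460 × (156.8/196.3098) = -1.681.
η < 0 ⇒ inferior good.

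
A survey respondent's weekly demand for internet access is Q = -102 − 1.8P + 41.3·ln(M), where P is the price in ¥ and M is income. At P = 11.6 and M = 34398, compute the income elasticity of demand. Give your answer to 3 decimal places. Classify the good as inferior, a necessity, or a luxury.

At P = 11.6, M = 34398: Q = 308.530.
Holding P constant, ∂Q/∂M = 41.3/M = 0.00120065.
η_M = (∂Q/∂M)·(M/Q) = 0.00120065 × (34398/308.530) = 0.134.
Since 0 < η < 1, this is a necessity.

0.134 (necessity)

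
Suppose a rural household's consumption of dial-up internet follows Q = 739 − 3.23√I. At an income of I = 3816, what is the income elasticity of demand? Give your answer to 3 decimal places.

-0.185

At I = 3816: Q = 539.471.
dQ/dI = -3.23/(2√I) = -0.0261438 at this income.
η = (dQ/dI)·(I/Q) = -0.0261438 × (3816/539.471) = -0.185.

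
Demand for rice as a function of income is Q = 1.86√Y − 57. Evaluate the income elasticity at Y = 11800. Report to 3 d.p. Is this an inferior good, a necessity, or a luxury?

0.696 (necessity)

At Y = 11800: Q = 145.048.
dQ/dY = 1.86/(2√Y) = 0.00856134 at this income.
η = (dQ/dY)·(Y/Q) = 0.00856134 × (11800/145.048) = 0.696.
Since 0 < η < 1, the good is a necessity.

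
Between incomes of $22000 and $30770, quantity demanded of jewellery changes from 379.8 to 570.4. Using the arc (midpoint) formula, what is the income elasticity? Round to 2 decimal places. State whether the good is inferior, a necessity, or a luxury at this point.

ΔQ = 570.4 − 379.8 = 190.6; midpoint Q̄ = (379.8 + 570.4)/2 = 475.1.
ΔI = 30770 − 22000 = 8770; midpoint Ī = (22000 + 30770)/2 = 26385.
η = (ΔQ/Q̄) ÷ (ΔI/Ī) = (190.6/475.1) ÷ (8770/26385) = 1.21.
η > 1 ⇒ luxury.

1.21 (luxury)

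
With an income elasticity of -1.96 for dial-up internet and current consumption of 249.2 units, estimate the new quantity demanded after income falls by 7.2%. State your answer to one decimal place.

284.4

%ΔQ ≈ η × %ΔI = -1.96 × (-7.2%) = 14.112%.
New Q ≈ 249.2 × (1 + 0.14112) = 284.4.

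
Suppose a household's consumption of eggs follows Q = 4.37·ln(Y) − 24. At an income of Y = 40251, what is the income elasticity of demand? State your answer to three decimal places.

0.196

At Y = 40251: Q = 22.335.
dQ/dY = 4.37/Y = 0.000108569 at this income.
η = (dQ/dY)·(Y/Q) = 0.000108569 × (40251/22.335) = 0.196.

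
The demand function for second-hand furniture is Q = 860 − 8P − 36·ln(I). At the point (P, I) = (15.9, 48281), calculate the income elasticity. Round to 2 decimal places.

At P = 15.9, I = 48281: Q = 344.547.
Holding P constant, ∂Q/∂I = -36/I = -0.000745635.
η_I = (∂Q/∂I)·(I/Q) = -0.000745635 × (48281/344.547) = -0.10.

-0.10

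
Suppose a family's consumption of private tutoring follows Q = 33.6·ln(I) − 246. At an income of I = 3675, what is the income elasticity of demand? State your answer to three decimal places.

1.126

At I = 3675: Q = 29.833.
dQ/dI = 33.6/I = 0.00914286 at this income.
η = (dQ/dI)·(I/Q) = 0.00914286 × (3675/29.833) = 1.126.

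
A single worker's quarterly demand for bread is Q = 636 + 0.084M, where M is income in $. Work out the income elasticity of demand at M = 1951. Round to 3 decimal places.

At M = 1951: Q = 799.884.
dQ/dM = 0.084.
η = (dQ/dM)·(M/Q) = 0.084 × (1951/799.884) = 0.205.

0.205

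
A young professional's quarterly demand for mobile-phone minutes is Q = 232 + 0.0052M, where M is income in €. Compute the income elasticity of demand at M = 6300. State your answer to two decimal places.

At M = 6300: Q = 264.760.
dQ/dM = 0.0052.
η = (dQ/dM)·(M/Q) = 0.0052 × (6300/264.760) = 0.12.

0.12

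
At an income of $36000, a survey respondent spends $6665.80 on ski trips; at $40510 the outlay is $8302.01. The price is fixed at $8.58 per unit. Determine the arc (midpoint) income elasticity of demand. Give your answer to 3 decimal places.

1.854

With a constant price, Q₁ = 6665.80/8.58 = 776.900 and Q₂ = 8302.01/8.58 = 967.600 (equivalently, work directly with expenditure since P cancels).
Midpoint %ΔQ = (8302.01 − 6665.80)/7483.91 = 0.21863; midpoint %ΔI = (40510 − 36000)/38255 = 0.11789.
η = 0.21863 / 0.11789 = 1.854.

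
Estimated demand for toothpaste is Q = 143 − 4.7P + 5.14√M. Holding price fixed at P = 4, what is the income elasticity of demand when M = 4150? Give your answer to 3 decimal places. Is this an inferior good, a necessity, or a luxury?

At P = 4, M = 4150: Q = 455.321.
Holding P constant, ∂Q/∂M = 5.14/(2√M) = 0.0398941.
η_M = (∂Q/∂M)·(M/Q) = 0.0398941 × (4150/455.321) = 0.364.
Since 0 < η < 1, this is a necessity.

0.364 (necessity)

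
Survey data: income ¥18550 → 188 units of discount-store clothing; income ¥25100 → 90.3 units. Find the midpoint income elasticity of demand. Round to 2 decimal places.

ΔQ = 90.3 − 188 = -97.7; midpoint Q̄ = (188 + 90.3)/2 = 139.15.
ΔI = 25100 − 18550 = 6550; midpoint Ī = (18550 + 25100)/2 = 21825.
η = (ΔQ/Q̄) ÷ (ΔI/Ī) = (-97.7/139.15) ÷ (6550/21825) = -2.34.

-2.34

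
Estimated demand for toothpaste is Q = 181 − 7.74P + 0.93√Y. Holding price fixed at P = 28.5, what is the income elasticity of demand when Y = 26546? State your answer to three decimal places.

At P = 28.5, Y = 26546: Q = 111.934.
Holding P constant, ∂Q/∂Y = 0.93/(2√Y) = 0.002854.
η_Y = (∂Q/∂Y)·(Y/Q) = 0.002854 × (26546/111.934) = 0.677.

0.677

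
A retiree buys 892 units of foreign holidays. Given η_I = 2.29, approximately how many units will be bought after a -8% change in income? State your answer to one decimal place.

%ΔQ ≈ η × %ΔI = 2.29 × (-8%) = -18.32%.
New Q ≈ 892 × (1 − 0.1832) = 728.6.

728.6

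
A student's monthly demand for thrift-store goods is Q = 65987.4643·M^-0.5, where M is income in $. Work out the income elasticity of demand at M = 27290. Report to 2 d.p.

-0.50

For Q = A·M^β the income elasticity is constant and equal to β.
Here β = -0.5, so η = -0.50.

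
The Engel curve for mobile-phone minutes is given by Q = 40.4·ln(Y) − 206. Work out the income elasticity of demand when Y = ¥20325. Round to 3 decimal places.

At Y = 20325: Q = 194.752.
dQ/dY = 40.4/Y = 0.0019877 at this income.
η = (dQ/dY)·(Y/Q) = 0.0019877 × (20325/194.752) = 0.207.

0.207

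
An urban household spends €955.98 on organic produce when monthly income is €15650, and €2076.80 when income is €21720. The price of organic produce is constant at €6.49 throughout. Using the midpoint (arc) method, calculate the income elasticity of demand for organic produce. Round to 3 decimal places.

2.275

With a constant price, Q₁ = 955.98/6.49 = 147.300 and Q₂ = 2076.80/6.49 = 320.000 (equivalently, work directly with expenditure since P cancels).
Midpoint %ΔQ = (2076.80 − 955.98)/1516.39 = 0.73914; midpoint %ΔI = (21720 − 15650)/18685 = 0.32486.
η = 0.73914 / 0.32486 = 2.275.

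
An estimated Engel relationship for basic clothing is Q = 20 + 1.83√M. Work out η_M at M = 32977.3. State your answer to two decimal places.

At M = 32977.3: Q = 352.322.
dQ/dM = 1.83/(2√M) = 0.00503864 at this income.
η = (dQ/dM)·(M/Q) = 0.00503864 × (32977.3/352.322) = 0.47.

0.47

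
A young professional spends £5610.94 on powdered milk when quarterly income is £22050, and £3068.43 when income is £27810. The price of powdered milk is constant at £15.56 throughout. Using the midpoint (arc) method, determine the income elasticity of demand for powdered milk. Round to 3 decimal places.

-2.536

With a constant price, Q₁ = 5610.94/15.56 = 360.600 and Q₂ = 3068.43/15.56 = 197.200 (equivalently, work directly with expenditure since P cancels).
Midpoint %ΔQ = (3068.43 − 5610.94)/4339.68 = -0.58587; midpoint %ΔI = (27810 − 22050)/24930 = 0.23105.
η = -0.58587 / 0.23105 = -2.536.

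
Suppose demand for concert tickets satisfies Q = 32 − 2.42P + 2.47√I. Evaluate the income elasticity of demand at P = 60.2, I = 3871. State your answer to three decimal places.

At P = 60.2, I = 3871: Q = 39.993.
Holding P constant, ∂Q/∂I = 2.47/(2√I) = 0.0198498.
η_I = (∂Q/∂I)·(I/Q) = 0.0198498 × (3871/39.993) = 1.921.

1.921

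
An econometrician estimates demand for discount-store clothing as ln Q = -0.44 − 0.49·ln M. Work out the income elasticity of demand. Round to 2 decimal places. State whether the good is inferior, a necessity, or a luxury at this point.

In a log-linear demand, the coefficient on ln M is the income elasticity.
So η = -0.49.
η < 0 ⇒ inferior good.

-0.49 (inferior good)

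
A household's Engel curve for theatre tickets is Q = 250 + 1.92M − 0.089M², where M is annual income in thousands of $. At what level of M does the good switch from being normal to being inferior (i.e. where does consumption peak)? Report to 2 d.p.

dQ/dM = 1.92 − 0.178M.
The good is inferior where dQ/dM < 0. Setting dQ/dM = 0 gives M = 1.92 / 0.178 = 10.79.

10.79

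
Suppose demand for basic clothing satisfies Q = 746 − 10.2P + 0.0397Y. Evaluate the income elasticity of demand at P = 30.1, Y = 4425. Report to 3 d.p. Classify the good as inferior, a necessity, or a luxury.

At P = 30.1, Y = 4425: Q = 614.653.
Holding P constant, ∂Q/∂Y = 0.0397.
η_Y = (∂Q/∂Y)·(Y/Q) = 0.0397 × (4425/614.653) = 0.286.
Since 0 < η < 1, this is a necessity.

0.286 (necessity)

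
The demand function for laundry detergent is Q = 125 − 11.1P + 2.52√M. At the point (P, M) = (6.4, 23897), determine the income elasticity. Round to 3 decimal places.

At P = 6.4, M = 23897: Q = 443.518.
Holding P constant, ∂Q/∂M = 2.52/(2√M) = 0.00815077.
η_M = (∂Q/∂M)·(M/Q) = 0.00815077 × (23897/443.518) = 0.439.

0.439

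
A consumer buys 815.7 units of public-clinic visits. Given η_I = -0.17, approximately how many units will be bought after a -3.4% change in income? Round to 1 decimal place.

820.4

%ΔQ ≈ η × %ΔI = -0.17 × (-3.4%) = 0.578%.
New Q ≈ 815.7 × (1 + 0.00578) = 820.4.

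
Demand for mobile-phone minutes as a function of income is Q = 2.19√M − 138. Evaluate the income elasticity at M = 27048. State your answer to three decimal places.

0.811

At M = 27048: Q = 222.173.
dQ/dM = 2.19/(2√M) = 0.00665804 at this income.
η = (dQ/dM)·(M/Q) = 0.00665804 × (27048/222.173) = 0.811.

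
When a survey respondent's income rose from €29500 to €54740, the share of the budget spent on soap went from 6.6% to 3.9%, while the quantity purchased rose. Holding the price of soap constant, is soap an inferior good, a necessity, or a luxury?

necessity

Quantity rises but the budget share falls as income rises, so 0 < η < 1.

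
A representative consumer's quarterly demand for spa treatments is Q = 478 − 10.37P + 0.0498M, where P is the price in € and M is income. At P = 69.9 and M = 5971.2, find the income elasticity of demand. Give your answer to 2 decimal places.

5.89

At P = 69.9, M = 5971.2: Q = 50.503.
Holding P constant, ∂Q/∂M = 0.0498.
η_M = (∂Q/∂M)·(M/Q) = 0.0498 × (5971.2/50.503) = 5.89.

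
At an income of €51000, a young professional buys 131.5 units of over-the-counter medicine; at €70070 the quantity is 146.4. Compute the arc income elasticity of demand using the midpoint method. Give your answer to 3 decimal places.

0.340

ΔQ = 146.4 − 131.5 = 14.9; midpoint Q̄ = (131.5 + 146.4)/2 = 138.95.
ΔI = 70070 − 51000 = 19070; midpoint Ī = (51000 + 70070)/2 = 60535.
η = (ΔQ/Q̄) ÷ (ΔI/Ī) = (14.9/138.95) ÷ (19070/60535) = 0.340.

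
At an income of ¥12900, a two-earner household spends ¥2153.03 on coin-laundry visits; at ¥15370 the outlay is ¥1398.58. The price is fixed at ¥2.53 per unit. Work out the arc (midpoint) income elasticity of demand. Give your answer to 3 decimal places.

With a constant price, Q₁ = 2153.03/2.53 = 851.000 and Q₂ = 1398.58/2.53 = 552.798 (equivalently, work directly with expenditure since P cancels).
Midpoint %ΔQ = (1398.58 − 2153.03)/1775.81 = -0.42485; midpoint %ΔI = (15370 − 12900)/14135 = 0.17474.
η = -0.42485 / 0.17474 = -2.431.

-2.431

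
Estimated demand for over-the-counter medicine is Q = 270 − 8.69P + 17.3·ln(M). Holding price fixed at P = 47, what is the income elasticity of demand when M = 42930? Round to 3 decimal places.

At P = 47, M = 42930: Q = 46.115.
Holding P constant, ∂Q/∂M = 17.3/M = 0.000402982.
η_M = (∂Q/∂M)·(M/Q) = 0.000402982 × (42930/46.115) = 0.375.

0.375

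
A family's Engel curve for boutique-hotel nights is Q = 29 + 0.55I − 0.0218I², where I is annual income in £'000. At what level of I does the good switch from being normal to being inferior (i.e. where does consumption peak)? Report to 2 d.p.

12.61

dQ/dI = 0.55 − 0.0436I.
The good is inferior where dQ/dI < 0. Setting dQ/dI = 0 gives I = 0.55 / 0.0436 = 12.61.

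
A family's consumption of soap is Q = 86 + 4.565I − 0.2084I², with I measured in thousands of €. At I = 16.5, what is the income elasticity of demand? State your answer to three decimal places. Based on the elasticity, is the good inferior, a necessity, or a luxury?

At I = 16.5: Q = 104.5856.
dQ/dI = 4.565 − 0.4168I = -2.31220.
η = (dQ/dI)·(I/Q) = -2.31220 × (16.5/104.5856) = -0.365.
η < 0 ⇒ inferior good.

-0.365 (inferior good)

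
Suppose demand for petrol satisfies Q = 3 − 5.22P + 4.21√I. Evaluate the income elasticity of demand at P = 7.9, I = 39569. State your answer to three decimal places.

At P = 7.9, I = 39569: Q = 799.213.
Holding P constant, ∂Q/∂I = 4.21/(2√I) = 0.0105822.
η_I = (∂Q/∂I)·(I/Q) = 0.0105822 × (39569/799.213) = 0.524.

0.524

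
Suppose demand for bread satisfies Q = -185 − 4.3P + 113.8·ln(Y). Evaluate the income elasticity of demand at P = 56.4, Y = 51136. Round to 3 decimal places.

0.141

At P = 56.4, Y = 51136: Q = 806.327.
Holding P constant, ∂Q/∂Y = 113.8/Y = 0.00222544.
η_Y = (∂Q/∂Y)·(Y/Q) = 0.00222544 × (51136/806.327) = 0.141.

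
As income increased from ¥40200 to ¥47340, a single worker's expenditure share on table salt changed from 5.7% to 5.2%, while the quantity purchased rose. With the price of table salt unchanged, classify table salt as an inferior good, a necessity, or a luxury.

Quantity rises but the budget share falls as income rises, so 0 < η < 1.

necessity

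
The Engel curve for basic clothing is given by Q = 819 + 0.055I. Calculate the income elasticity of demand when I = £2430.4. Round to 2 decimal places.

At I = 2430.4: Q = 952.672.
dQ/dI = 0.055.
η = (dQ/dI)·(I/Q) = 0.055 × (2430.4/952.672) = 0.14.

0.14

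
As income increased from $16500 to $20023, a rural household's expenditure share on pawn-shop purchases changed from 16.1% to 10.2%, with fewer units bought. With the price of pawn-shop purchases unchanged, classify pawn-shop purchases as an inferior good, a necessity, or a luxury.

inferior good

Quantity demanded falls as income rises, so η < 0.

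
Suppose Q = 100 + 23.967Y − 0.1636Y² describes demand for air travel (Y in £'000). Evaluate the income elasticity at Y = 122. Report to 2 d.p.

At Y = 122: Q = 588.9516.
dQ/dY = 23.967 − 0.3272Y = -15.95140.
η = (dQ/dY)·(Y/Q) = -15.95140 × (122/588.9516) = -3.30.

-3.30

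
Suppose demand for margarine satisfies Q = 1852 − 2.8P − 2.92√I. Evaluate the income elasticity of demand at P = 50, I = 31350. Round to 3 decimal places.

-0.216

At P = 50, I = 31350: Q = 1194.987.
Holding P constant, ∂Q/∂I = -2.92/(2√I) = -0.00824582.
η_I = (∂Q/∂I)·(I/Q) = -0.00824582 × (31350/1194.987) = -0.216.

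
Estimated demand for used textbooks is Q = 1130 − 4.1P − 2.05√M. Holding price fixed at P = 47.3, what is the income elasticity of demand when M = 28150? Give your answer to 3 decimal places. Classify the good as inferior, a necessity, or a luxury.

-0.290 (inferior good)

At P = 47.3, M = 28150: Q = 592.122.
Holding P constant, ∂Q/∂M = -2.05/(2√M) = -0.0061092.
η_M = (∂Q/∂M)·(M/Q) = -0.0061092 × (28150/592.122) = -0.290.
Since η < 0, this is an inferior good.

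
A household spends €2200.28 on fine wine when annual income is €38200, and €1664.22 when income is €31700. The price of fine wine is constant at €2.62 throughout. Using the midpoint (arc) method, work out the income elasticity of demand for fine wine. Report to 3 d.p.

With a constant price, Q₁ = 2200.28/2.62 = 839.802 and Q₂ = 1664.22/2.62 = 635.198 (equivalently, work directly with expenditure since P cancels).
Midpoint %ΔQ = (1664.22 − 2200.28)/1932.25 = -0.27743; midpoint %ΔI = (31700 − 38200)/34950 = -0.18598.
η = -0.27743 / -0.18598 = 1.492.

1.492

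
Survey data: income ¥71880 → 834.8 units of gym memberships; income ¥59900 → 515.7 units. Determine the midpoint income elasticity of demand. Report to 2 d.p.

2.60

ΔQ = 515.7 − 834.8 = -319.1; midpoint Q̄ = (834.8 + 515.7)/2 = 675.25.
ΔI = 59900 − 71880 = -11980; midpoint Ī = (71880 + 59900)/2 = 65890.
η = (ΔQ/Q̄) ÷ (ΔI/Ī) = (-319.1/675.25) ÷ (-11980/65890) = 2.60.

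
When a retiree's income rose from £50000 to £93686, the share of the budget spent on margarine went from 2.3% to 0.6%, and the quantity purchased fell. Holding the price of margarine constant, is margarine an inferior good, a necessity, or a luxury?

inferior good

Quantity demanded falls as income rises, so η < 0.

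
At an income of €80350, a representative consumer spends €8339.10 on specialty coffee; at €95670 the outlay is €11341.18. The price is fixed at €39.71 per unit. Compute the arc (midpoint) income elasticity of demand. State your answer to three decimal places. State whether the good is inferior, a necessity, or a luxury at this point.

1.753 (luxury)

With a constant price, Q₁ = 8339.10/39.71 = 210.000 and Q₂ = 11341.18/39.71 = 285.600 (equivalently, work directly with expenditure since P cancels).
Midpoint %ΔQ = (11341.18 − 8339.10)/9840.14 = 0.30509; midpoint %ΔI = (95670 − 80350)/88010 = 0.17407.
η = 0.30509 / 0.17407 = 1.753.
η > 1 ⇒ luxury.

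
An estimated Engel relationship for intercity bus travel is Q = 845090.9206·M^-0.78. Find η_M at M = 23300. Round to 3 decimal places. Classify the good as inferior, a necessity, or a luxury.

-0.780 (inferior good)

For Q = A·M^β the income elasticity is constant and equal to β.
Here β = -0.78, so η = -0.780.
Since η < 0, the good is an inferior good.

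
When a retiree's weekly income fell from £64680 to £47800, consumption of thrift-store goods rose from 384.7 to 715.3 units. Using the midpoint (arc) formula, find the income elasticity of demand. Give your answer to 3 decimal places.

ΔQ = 715.3 − 384.7 = 330.6; midpoint Q̄ = (384.7 + 715.3)/2 = 550.
ΔI = 47800 − 64680 = -16880; midpoint Ī = (64680 + 47800)/2 = 56240.
η = (ΔQ/Q̄) ÷ (ΔI/Ī) = (330.6/550) ÷ (-16880/56240) = -2.003.

-2.003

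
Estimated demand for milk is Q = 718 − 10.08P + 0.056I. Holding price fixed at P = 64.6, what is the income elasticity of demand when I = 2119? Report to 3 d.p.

At P = 64.6, I = 2119: Q = 185.496.
Holding P constant, ∂Q/∂I = 0.056.
η_I = (∂Q/∂I)·(I/Q) = 0.056 × (2119/185.496) = 0.640.

0.640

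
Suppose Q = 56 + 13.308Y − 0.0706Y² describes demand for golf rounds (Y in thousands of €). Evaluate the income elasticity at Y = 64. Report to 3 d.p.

0.442

At Y = 64: Q = 618.5344.
dQ/dY = 13.308 − 0.1412Y = 4.27120.
η = (dQ/dY)·(Y/Q) = 4.27120 × (64/618.5344) = 0.442.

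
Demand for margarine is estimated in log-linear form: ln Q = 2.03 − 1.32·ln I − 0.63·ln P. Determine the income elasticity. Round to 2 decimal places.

-1.32

In a log-linear demand, the coefficient on ln I is the income elasticity.
So η = -1.32.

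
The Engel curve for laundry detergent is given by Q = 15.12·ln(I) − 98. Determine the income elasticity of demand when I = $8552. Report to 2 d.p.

0.39

At I = 8552: Q = 38.895.
dQ/dI = 15.12/I = 0.00176801 at this income.
η = (dQ/dI)·(I/Q) = 0.00176801 × (8552/38.895) = 0.39.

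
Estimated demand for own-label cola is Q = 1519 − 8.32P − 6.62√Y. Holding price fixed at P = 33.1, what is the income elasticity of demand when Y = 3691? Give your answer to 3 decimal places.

-0.239

At P = 33.1, Y = 3691: Q = 841.419.
Holding P constant, ∂Q/∂Y = -6.62/(2√Y) = -0.0544824.
η_Y = (∂Q/∂Y)·(Y/Q) = -0.0544824 × (3691/841.419) = -0.239.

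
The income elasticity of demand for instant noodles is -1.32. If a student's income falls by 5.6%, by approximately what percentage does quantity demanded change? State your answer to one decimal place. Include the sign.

%ΔQ ≈ η × %ΔI = -1.32 × (-5.6%) = 7.4%.

7.4%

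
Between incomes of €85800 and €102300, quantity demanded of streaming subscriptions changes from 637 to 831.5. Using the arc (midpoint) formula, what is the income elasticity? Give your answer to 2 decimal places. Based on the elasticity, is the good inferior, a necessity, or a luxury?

1.51 (luxury)

ΔQ = 831.5 − 637 = 194.5; midpoint Q̄ = (637 + 831.5)/2 = 734.25.
ΔI = 102300 − 85800 = 16500; midpoint Ī = (85800 + 102300)/2 = 94050.
η = (ΔQ/Q̄) ÷ (ΔI/Ī) = (194.5/734.25) ÷ (16500/94050) = 1.51.
η > 1 ⇒ luxury.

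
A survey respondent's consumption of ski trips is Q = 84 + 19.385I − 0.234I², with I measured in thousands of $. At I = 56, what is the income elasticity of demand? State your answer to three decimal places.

At I = 56: Q = 435.7360.
dQ/dI = 19.385 − 0.468I = -6.82300.
η = (dQ/dI)·(I/Q) = -6.82300 × (56/435.7360) = -0.877.

-0.877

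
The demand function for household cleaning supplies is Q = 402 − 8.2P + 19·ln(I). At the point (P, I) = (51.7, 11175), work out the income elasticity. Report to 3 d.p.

At P = 51.7, I = 11175: Q = 155.167.
Holding P constant, ∂Q/∂I = 19/I = 0.00170022.
η_I = (∂Q/∂I)·(I/Q) = 0.00170022 × (11175/155.167) = 0.122.

0.122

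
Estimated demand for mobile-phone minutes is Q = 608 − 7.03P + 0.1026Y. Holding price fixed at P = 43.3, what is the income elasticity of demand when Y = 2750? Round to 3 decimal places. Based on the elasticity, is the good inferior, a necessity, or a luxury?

0.482 (necessity)

At P = 43.3, Y = 2750: Q = 585.751.
Holding P constant, ∂Q/∂Y = 0.1026.
η_Y = (∂Q/∂Y)·(Y/Q) = 0.1026 × (2750/585.751) = 0.482.
Since 0 < η < 1, this is a necessity.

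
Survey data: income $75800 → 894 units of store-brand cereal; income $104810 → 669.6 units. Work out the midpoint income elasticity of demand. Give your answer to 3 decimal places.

ΔQ = 669.6 − 894 = -224.4; midpoint Q̄ = (894 + 669.6)/2 = 781.8.
ΔI = 104810 − 75800 = 29010; midpoint Ī = (75800 + 104810)/2 = 90305.
η = (ΔQ/Q̄) ÷ (ΔI/Ī) = (-224.4/781.8) ÷ (29010/90305) = -0.893.

-0.893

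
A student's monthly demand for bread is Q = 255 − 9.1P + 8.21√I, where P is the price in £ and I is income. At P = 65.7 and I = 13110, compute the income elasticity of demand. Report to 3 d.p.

0.787

At P = 65.7, I = 13110: Q = 597.166.
Holding P constant, ∂Q/∂I = 8.21/(2√I) = 0.0358519.
η_I = (∂Q/∂I)·(I/Q) = 0.0358519 × (13110/597.166) = 0.787.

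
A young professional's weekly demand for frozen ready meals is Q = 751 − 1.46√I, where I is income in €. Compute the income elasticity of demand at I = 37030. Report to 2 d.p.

At I = 37030: Q = 470.050.
dQ/dI = -1.46/(2√I) = -0.00379355 at this income.
η = (dQ/dI)·(I/Q) = -0.00379355 × (37030/470.050) = -0.30.

-0.30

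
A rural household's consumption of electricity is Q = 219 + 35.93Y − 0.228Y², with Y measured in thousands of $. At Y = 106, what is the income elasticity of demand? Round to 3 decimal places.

-0.897

At Y = 106: Q = 1465.7720.
dQ/dY = 35.93 − 0.456Y = -12.40600.
η = (dQ/dY)·(Y/Q) = -12.40600 × (106/1465.7720) = -0.897.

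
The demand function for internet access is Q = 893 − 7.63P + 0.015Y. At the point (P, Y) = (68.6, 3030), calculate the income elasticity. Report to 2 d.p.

0.11

At P = 68.6, Y = 3030: Q = 415.032.
Holding P constant, ∂Q/∂Y = 0.015.
η_Y = (∂Q/∂Y)·(Y/Q) = 0.015 × (3030/415.032) = 0.11.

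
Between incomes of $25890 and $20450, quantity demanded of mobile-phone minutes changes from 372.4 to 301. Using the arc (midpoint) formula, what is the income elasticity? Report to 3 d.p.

ΔQ = 301 − 372.4 = -71.4; midpoint Q̄ = (372.4 + 301)/2 = 336.7.
ΔI = 20450 − 25890 = -5440; midpoint Ī = (25890 + 20450)/2 = 23170.
η = (ΔQ/Q̄) ÷ (ΔI/Ī) = (-71.4/336.7) ÷ (-5440/23170) = 0.903.

0.903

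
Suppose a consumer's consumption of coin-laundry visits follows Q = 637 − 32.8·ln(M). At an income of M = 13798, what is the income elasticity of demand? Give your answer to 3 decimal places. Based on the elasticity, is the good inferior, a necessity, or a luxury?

At M = 13798: Q = 324.341.
dQ/dM = -32.8/M = -0.00237716 at this income.
η = (dQ/dM)·(M/Q) = -0.00237716 × (13798/324.341) = -0.101.
Since η < 0, the good is an inferior good.

-0.101 (inferior good)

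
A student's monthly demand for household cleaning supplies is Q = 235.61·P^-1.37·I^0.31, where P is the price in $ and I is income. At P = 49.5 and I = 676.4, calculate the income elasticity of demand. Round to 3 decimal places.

For a multiplicative demand Q = A·P^α·I^β, the income elasticity is β everywhere.
Here β = 0.31, so η = 0.310.

0.310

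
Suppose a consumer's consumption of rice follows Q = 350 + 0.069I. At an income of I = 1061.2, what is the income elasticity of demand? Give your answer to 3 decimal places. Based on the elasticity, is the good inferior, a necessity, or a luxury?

0.173 (necessity)

At I = 1061.2: Q = 423.223.
dQ/dI = 0.069.
η = (dQ/dI)·(I/Q) = 0.069 × (1061.2/423.223) = 0.173.
Since 0 < η < 1, the good is a necessity.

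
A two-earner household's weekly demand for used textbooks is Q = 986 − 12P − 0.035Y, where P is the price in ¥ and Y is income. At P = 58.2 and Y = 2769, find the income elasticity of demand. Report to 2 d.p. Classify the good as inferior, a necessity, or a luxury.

At P = 58.2, Y = 2769: Q = 190.685.
Holding P constant, ∂Q/∂Y = −0.035.
η_Y = (∂Q/∂Y)·(Y/Q) = -0.035 × (2769/190.685) = -0.51.
Since η < 0, this is an inferior good.

-0.51 (inferior good)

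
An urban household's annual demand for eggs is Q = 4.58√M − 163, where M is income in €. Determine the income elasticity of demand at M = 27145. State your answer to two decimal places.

0.64

At M = 27145: Q = 591.589.
dQ/dM = 4.58/(2√M) = 0.0138992 at this income.
η = (dQ/dM)·(M/Q) = 0.0138992 × (27145/591.589) = 0.64.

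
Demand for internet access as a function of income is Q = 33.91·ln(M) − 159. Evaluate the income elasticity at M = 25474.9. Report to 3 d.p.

At M = 25474.9: Q = 185.032.
dQ/dM = 33.91/M = 0.00133111 at this income.
η = (dQ/dM)·(M/Q) = 0.00133111 × (25474.9/185.032) = 0.183.

0.183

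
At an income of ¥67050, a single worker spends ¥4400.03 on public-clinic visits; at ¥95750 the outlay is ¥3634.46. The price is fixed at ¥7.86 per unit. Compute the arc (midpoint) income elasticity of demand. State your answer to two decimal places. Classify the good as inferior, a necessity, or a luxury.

With a constant price, Q₁ = 4400.03/7.86 = 559.800 and Q₂ = 3634.46/7.86 = 462.399 (equivalently, work directly with expenditure since P cancels).
Midpoint %ΔQ = (3634.46 − 4400.03)/4017.25 = -0.19057; midpoint %ΔI = (95750 − 67050)/81400 = 0.35258.
η = -0.19057 / 0.35258 = -0.54.
η < 0 ⇒ inferior good.

-0.54 (inferior good)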